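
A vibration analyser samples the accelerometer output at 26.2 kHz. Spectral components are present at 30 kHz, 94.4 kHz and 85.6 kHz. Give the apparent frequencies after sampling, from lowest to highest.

fs/2 = 13.1 kHz.
30 kHz mod fs = 3.8 kHz.
3.8 kHz ≤ fs/2 = 13.1 kHz, appears at 3.8 kHz.
94.4 kHz mod fs = 15.8 kHz.
15.8 kHz > fs/2 = 13.1 kHz, folds to fs − 15.8 kHz = 10.4 kHz.
85.6 kHz mod fs = 7 kHz.
7 kHz ≤ fs/2 = 13.1 kHz, appears at 7 kHz.
Distinct values: {3.8 kHz, 7 kHz, 10.4 kHz}.

3.8 kHz, 7 kHz, 10.4 kHz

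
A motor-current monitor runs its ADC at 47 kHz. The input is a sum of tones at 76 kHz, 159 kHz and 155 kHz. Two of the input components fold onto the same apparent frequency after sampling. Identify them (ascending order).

fs/2 = 23.5 kHz.
76 kHz mod fs = 29 kHz.
29 kHz > fs/2 = 23.5 kHz, folds to fs − 29 kHz = 18 kHz.
159 kHz mod fs = 18 kHz.
18 kHz ≤ fs/2 = 23.5 kHz, appears at 18 kHz.
155 kHz mod fs = 14 kHz.
14 kHz ≤ fs/2 = 23.5 kHz, appears at 14 kHz.
76 kHz and 159 kHz both map to 18 kHz.

76 kHz, 159 kHz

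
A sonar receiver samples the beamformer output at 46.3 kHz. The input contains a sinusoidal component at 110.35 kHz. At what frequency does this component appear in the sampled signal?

110.35 kHz mod fs = 17.75 kHz.
17.75 kHz ≤ fs/2 = 23.15 kHz, appears at 17.75 kHz.

17.75 kHz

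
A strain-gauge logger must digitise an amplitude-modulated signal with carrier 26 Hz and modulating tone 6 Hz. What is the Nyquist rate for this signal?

64 Hz

AM sidebands sit at fc ± fm = 20 Hz and 32 Hz.
Highest-frequency component: 32 Hz.
Nyquist rate = 2 × 32 Hz = 64 Hz.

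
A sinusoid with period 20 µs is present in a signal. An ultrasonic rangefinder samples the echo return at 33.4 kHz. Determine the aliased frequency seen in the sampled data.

16.6 kHz

T = 20 µs → f = 1/T = 50 kHz.
50 kHz mod fs = 16.6 kHz.
16.6 kHz ≤ fs/2 = 16.7 kHz, appears at 16.6 kHz.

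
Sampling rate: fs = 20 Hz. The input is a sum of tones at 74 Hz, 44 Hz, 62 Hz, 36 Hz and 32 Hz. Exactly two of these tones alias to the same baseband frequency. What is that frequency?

fs/2 = 10 Hz.
74 Hz mod fs = 14 Hz.
14 Hz > fs/2 = 10 Hz, folds to fs − 14 Hz = 6 Hz.
44 Hz mod fs = 4 Hz.
4 Hz ≤ fs/2 = 10 Hz, appears at 4 Hz.
62 Hz mod fs = 2 Hz.
2 Hz ≤ fs/2 = 10 Hz, appears at 2 Hz.
36 Hz mod fs = 16 Hz.
16 Hz > fs/2 = 10 Hz, folds to fs − 16 Hz = 4 Hz.
32 Hz mod fs = 12 Hz.
12 Hz > fs/2 = 10 Hz, folds to fs − 12 Hz = 8 Hz.
36 Hz and 44 Hz both map to 4 Hz.

4 Hz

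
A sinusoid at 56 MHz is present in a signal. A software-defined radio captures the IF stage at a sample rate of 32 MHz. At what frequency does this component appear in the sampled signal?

8 MHz

56 MHz mod fs = 24 MHz.
24 MHz > fs/2 = 16 MHz, folds to fs − 24 MHz = 8 MHz.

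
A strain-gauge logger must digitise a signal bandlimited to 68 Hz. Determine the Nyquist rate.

Nyquist rate = 2 × 68 Hz = 136 Hz.

136 Hz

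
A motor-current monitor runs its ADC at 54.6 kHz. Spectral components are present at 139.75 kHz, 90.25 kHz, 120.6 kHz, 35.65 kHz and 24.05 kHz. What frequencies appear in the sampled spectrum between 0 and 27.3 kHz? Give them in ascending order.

11.4 kHz, 18.95 kHz, 24.05 kHz

fs/2 = 27.3 kHz.
139.75 kHz mod fs = 30.55 kHz.
30.55 kHz > fs/2 = 27.3 kHz, folds to fs − 30.55 kHz = 24.05 kHz.
90.25 kHz mod fs = 35.65 kHz.
35.65 kHz > fs/2 = 27.3 kHz, folds to fs − 35.65 kHz = 18.95 kHz.
120.6 kHz mod fs = 11.4 kHz.
11.4 kHz ≤ fs/2 = 27.3 kHz, appears at 11.4 kHz.
35.65 kHz > fs/2 = 27.3 kHz, folds to fs − 35.65 kHz = 18.95 kHz.
24.05 kHz ≤ fs/2 = 27.3 kHz, passes unchanged.
Distinct values: {11.4 kHz, 18.95 kHz, 24.05 kHz}.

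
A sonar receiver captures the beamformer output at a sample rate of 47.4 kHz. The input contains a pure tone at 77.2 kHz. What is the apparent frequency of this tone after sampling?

77.2 kHz mod fs = 29.8 kHz.
29.8 kHz > fs/2 = 23.7 kHz, folds to fs − 29.8 kHz = 17.6 kHz.

17.6 kHz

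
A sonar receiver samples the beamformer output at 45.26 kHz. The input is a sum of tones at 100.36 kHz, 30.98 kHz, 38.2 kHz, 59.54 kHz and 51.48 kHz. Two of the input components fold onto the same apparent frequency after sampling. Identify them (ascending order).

fs/2 = 22.63 kHz.
100.36 kHz mod fs = 9.84 kHz.
9.84 kHz ≤ fs/2 = 22.63 kHz, appears at 9.84 kHz.
30.98 kHz > fs/2 = 22.63 kHz, folds to fs − 30.98 kHz = 14.28 kHz.
38.2 kHz > fs/2 = 22.63 kHz, folds to fs − 38.2 kHz = 7.06 kHz.
59.54 kHz mod fs = 14.28 kHz.
14.28 kHz ≤ fs/2 = 22.63 kHz, appears at 14.28 kHz.
51.48 kHz mod fs = 6.22 kHz.
6.22 kHz ≤ fs/2 = 22.63 kHz, appears at 6.22 kHz.
30.98 kHz and 59.54 kHz both map to 14.28 kHz.

30.98 kHz, 59.54 kHz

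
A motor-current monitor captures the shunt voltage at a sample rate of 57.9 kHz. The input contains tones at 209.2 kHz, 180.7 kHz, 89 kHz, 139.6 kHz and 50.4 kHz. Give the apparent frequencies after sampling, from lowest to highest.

7 kHz, 7.5 kHz, 22.4 kHz, 23.8 kHz, 26.8 kHz

fs/2 = 28.95 kHz.
209.2 kHz mod fs = 35.5 kHz.
35.5 kHz > fs/2 = 28.95 kHz, folds to fs − 35.5 kHz = 22.4 kHz.
180.7 kHz mod fs = 7 kHz.
7 kHz ≤ fs/2 = 28.95 kHz, appears at 7 kHz.
89 kHz mod fs = 31.1 kHz.
31.1 kHz > fs/2 = 28.95 kHz, folds to fs − 31.1 kHz = 26.8 kHz.
139.6 kHz mod fs = 23.8 kHz.
23.8 kHz ≤ fs/2 = 28.95 kHz, appears at 23.8 kHz.
50.4 kHz > fs/2 = 28.95 kHz, folds to fs − 50.4 kHz = 7.5 kHz.
Distinct values: {7 kHz, 7.5 kHz, 22.4 kHz, 23.8 kHz, 26.8 kHz}.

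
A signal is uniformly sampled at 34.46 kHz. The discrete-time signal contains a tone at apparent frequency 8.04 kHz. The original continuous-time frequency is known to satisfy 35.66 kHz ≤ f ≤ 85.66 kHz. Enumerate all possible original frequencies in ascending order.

Frequencies that alias to 8.04 kHz are k·fs ± 8.04 kHz for integer k ≥ 0.
k=0: 8.04 kHz.
k=1: 26.42 kHz, 42.5 kHz.
k=2: 60.88 kHz, 76.96 kHz.
k=3: 95.34 kHz, 111.42 kHz.
Within [35.66 kHz, 85.66 kHz]: 42.5 kHz, 60.88 kHz, 76.96 kHz.

42.5 kHz, 60.88 kHz, 76.96 kHz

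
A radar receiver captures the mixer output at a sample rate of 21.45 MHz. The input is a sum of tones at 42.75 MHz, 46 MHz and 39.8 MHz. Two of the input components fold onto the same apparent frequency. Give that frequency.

3.1 MHz

fs/2 = 10.725 MHz.
42.75 MHz mod fs = 21.3 MHz.
21.3 MHz > fs/2 = 10.725 MHz, folds to fs − 21.3 MHz = 0.15 MHz.
46 MHz mod fs = 3.1 MHz.
3.1 MHz ≤ fs/2 = 10.725 MHz, appears at 3.1 MHz.
39.8 MHz mod fs = 18.35 MHz.
18.35 MHz > fs/2 = 10.725 MHz, folds to fs − 18.35 MHz = 3.1 MHz.
39.8 MHz and 46 MHz both map to 3.1 MHz.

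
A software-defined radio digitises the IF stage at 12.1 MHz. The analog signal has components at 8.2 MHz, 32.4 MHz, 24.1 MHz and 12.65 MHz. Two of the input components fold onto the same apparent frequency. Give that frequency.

fs/2 = 6.05 MHz.
8.2 MHz > fs/2 = 6.05 MHz, folds to fs − 8.2 MHz = 3.9 MHz.
32.4 MHz mod fs = 8.2 MHz.
8.2 MHz > fs/2 = 6.05 MHz, folds to fs − 8.2 MHz = 3.9 MHz.
24.1 MHz mod fs = 12 MHz.
12 MHz > fs/2 = 6.05 MHz, folds to fs − 12 MHz = 0.1 MHz.
12.65 MHz mod fs = 0.55 MHz.
0.55 MHz ≤ fs/2 = 6.05 MHz, appears at 0.55 MHz.
8.2 MHz and 32.4 MHz both map to 3.9 MHz.

3.9 MHz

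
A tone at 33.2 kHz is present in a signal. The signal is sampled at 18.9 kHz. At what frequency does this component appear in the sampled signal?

4.6 kHz

33.2 kHz mod fs = 14.3 kHz.
14.3 kHz > fs/2 = 9.45 kHz, folds to fs − 14.3 kHz = 4.6 kHz.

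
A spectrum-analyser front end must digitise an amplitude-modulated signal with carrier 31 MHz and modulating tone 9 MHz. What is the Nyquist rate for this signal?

80 MHz

AM sidebands sit at fc ± fm = 22 MHz and 40 MHz.
Highest-frequency component: 40 MHz.
Nyquist rate = 2 × 40 MHz = 80 MHz.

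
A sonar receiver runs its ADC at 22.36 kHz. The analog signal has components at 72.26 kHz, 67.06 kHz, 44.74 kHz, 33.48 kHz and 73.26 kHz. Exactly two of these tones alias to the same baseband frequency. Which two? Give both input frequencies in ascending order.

fs/2 = 11.18 kHz.
72.26 kHz mod fs = 5.18 kHz.
5.18 kHz ≤ fs/2 = 11.18 kHz, appears at 5.18 kHz.
67.06 kHz mod fs = 22.34 kHz.
22.34 kHz > fs/2 = 11.18 kHz, folds to fs − 22.34 kHz = 0.02 kHz.
44.74 kHz mod fs = 0.02 kHz.
0.02 kHz ≤ fs/2 = 11.18 kHz, appears at 0.02 kHz.
33.48 kHz mod fs = 11.12 kHz.
11.12 kHz ≤ fs/2 = 11.18 kHz, appears at 11.12 kHz.
73.26 kHz mod fs = 6.18 kHz.
6.18 kHz ≤ fs/2 = 11.18 kHz, appears at 6.18 kHz.
44.74 kHz and 67.06 kHz both map to 0.02 kHz.

44.74 kHz, 67.06 kHz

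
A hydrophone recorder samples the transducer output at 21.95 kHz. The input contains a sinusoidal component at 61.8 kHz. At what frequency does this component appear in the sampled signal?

61.8 kHz mod fs = 17.9 kHz.
17.9 kHz > fs/2 = 10.975 kHz, folds to fs − 17.9 kHz = 4.05 kHz.

4.05 kHz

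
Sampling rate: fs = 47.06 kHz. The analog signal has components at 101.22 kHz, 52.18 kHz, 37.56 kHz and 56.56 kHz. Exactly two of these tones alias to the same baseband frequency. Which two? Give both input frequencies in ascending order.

fs/2 = 23.53 kHz.
101.22 kHz mod fs = 7.1 kHz.
7.1 kHz ≤ fs/2 = 23.53 kHz, appears at 7.1 kHz.
52.18 kHz mod fs = 5.12 kHz.
5.12 kHz ≤ fs/2 = 23.53 kHz, appears at 5.12 kHz.
37.56 kHz > fs/2 = 23.53 kHz, folds to fs − 37.56 kHz = 9.5 kHz.
56.56 kHz mod fs = 9.5 kHz.
9.5 kHz ≤ fs/2 = 23.53 kHz, appears at 9.5 kHz.
37.56 kHz and 56.56 kHz both map to 9.5 kHz.

37.56 kHz, 56.56 kHz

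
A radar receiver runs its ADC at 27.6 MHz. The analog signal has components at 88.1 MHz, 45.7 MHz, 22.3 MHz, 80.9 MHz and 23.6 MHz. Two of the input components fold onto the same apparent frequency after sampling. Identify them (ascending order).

fs/2 = 13.8 MHz.
88.1 MHz mod fs = 5.3 MHz.
5.3 MHz ≤ fs/2 = 13.8 MHz, appears at 5.3 MHz.
45.7 MHz mod fs = 18.1 MHz.
18.1 MHz > fs/2 = 13.8 MHz, folds to fs − 18.1 MHz = 9.5 MHz.
22.3 MHz > fs/2 = 13.8 MHz, folds to fs − 22.3 MHz = 5.3 MHz.
80.9 MHz mod fs = 25.7 MHz.
25.7 MHz > fs/2 = 13.8 MHz, folds to fs − 25.7 MHz = 1.9 MHz.
23.6 MHz > fs/2 = 13.8 MHz, folds to fs − 23.6 MHz = 4 MHz.
22.3 MHz and 88.1 MHz both map to 5.3 MHz.

22.3 MHz, 88.1 MHz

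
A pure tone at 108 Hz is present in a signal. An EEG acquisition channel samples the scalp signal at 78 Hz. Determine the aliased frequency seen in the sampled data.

108 Hz mod fs = 30 Hz.
30 Hz ≤ fs/2 = 39 Hz, appears at 30 Hz.

30 Hz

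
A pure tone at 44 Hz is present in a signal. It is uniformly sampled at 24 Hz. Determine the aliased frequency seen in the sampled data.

44 Hz mod fs = 20 Hz.
20 Hz > fs/2 = 12 Hz, folds to fs − 20 Hz = 4 Hz.

4 Hz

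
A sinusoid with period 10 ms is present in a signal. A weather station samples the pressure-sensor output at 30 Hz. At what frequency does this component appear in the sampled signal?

10 Hz

T = 10 ms → f = 1/T = 100 Hz.
100 Hz mod fs = 10 Hz.
10 Hz ≤ fs/2 = 15 Hz, appears at 10 Hz.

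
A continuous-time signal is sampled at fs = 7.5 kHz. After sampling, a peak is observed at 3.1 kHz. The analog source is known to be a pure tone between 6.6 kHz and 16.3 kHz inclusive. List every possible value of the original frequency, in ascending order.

Frequencies that alias to 3.1 kHz are k·fs ± 3.1 kHz for integer k ≥ 0.
k=0: 3.1 kHz.
k=1: 4.4 kHz, 10.6 kHz.
k=2: 11.9 kHz, 18.1 kHz.
k=3: 19.4 kHz, 25.6 kHz.
Within [6.6 kHz, 16.3 kHz]: 10.6 kHz, 11.9 kHz.

10.6 kHz, 11.9 kHz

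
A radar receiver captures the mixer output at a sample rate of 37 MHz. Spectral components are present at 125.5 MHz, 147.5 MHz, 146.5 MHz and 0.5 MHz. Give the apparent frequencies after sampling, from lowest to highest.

0.5 MHz, 1.5 MHz, 14.5 MHz

fs/2 = 18.5 MHz.
125.5 MHz mod fs = 14.5 MHz.
14.5 MHz ≤ fs/2 = 18.5 MHz, appears at 14.5 MHz.
147.5 MHz mod fs = 36.5 MHz.
36.5 MHz > fs/2 = 18.5 MHz, folds to fs − 36.5 MHz = 0.5 MHz.
146.5 MHz mod fs = 35.5 MHz.
35.5 MHz > fs/2 = 18.5 MHz, folds to fs − 35.5 MHz = 1.5 MHz.
0.5 MHz ≤ fs/2 = 18.5 MHz, passes unchanged.
Distinct values: {0.5 MHz, 1.5 MHz, 14.5 MHz}.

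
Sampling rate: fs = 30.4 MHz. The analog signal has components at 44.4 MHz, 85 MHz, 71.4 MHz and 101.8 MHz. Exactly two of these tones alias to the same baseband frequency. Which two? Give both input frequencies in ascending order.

71.4 MHz, 101.8 MHz

fs/2 = 15.2 MHz.
44.4 MHz mod fs = 14 MHz.
14 MHz ≤ fs/2 = 15.2 MHz, appears at 14 MHz.
85 MHz mod fs = 24.2 MHz.
24.2 MHz > fs/2 = 15.2 MHz, folds to fs − 24.2 MHz = 6.2 MHz.
71.4 MHz mod fs = 10.6 MHz.
10.6 MHz ≤ fs/2 = 15.2 MHz, appears at 10.6 MHz.
101.8 MHz mod fs = 10.6 MHz.
10.6 MHz ≤ fs/2 = 15.2 MHz, appears at 10.6 MHz.
71.4 MHz and 101.8 MHz both map to 10.6 MHz.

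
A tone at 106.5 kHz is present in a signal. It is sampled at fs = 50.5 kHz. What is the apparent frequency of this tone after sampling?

5.5 kHz

106.5 kHz mod fs = 5.5 kHz.
5.5 kHz ≤ fs/2 = 25.25 kHz, appears at 5.5 kHz.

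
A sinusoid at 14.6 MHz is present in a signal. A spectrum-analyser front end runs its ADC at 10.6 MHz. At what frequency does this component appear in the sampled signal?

14.6 MHz mod fs = 4 MHz.
4 MHz ≤ fs/2 = 5.3 MHz, appears at 4 MHz.

4 MHz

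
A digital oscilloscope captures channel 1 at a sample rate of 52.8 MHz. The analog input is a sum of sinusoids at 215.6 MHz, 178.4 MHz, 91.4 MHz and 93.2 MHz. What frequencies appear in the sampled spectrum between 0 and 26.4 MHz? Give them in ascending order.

fs/2 = 26.4 MHz.
215.6 MHz mod fs = 4.4 MHz.
4.4 MHz ≤ fs/2 = 26.4 MHz, appears at 4.4 MHz.
178.4 MHz mod fs = 20 MHz.
20 MHz ≤ fs/2 = 26.4 MHz, appears at 20 MHz.
91.4 MHz mod fs = 38.6 MHz.
38.6 MHz > fs/2 = 26.4 MHz, folds to fs − 38.6 MHz = 14.2 MHz.
93.2 MHz mod fs = 40.4 MHz.
40.4 MHz > fs/2 = 26.4 MHz, folds to fs − 40.4 MHz = 12.4 MHz.
Distinct values: {4.4 MHz, 12.4 MHz, 14.2 MHz, 20 MHz}.

4.4 MHz, 12.4 MHz, 14.2 MHz, 20 MHz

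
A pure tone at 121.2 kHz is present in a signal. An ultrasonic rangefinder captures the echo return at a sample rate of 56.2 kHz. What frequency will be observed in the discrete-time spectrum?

8.8 kHz

121.2 kHz mod fs = 8.8 kHz.
8.8 kHz ≤ fs/2 = 28.1 kHz, appears at 8.8 kHz.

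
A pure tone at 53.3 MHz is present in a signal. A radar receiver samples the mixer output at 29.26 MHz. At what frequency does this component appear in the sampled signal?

5.22 MHz

53.3 MHz mod fs = 24.04 MHz.
24.04 MHz > fs/2 = 14.63 MHz, folds to fs − 24.04 MHz = 5.22 MHz.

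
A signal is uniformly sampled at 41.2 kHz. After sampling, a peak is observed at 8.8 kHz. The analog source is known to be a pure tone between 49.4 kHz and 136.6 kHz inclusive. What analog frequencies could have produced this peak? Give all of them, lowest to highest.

50 kHz, 73.6 kHz, 91.2 kHz, 114.8 kHz, 132.4 kHz

Frequencies that alias to 8.8 kHz are k·fs ± 8.8 kHz for integer k ≥ 0.
k=0: 8.8 kHz.
k=1: 32.4 kHz, 50 kHz.
k=2: 73.6 kHz, 91.2 kHz.
k=3: 114.8 kHz, 132.4 kHz.
k=4: 156 kHz, 173.6 kHz.
Within [49.4 kHz, 136.6 kHz]: 50 kHz, 73.6 kHz, 91.2 kHz, 114.8 kHz, 132.4 kHz.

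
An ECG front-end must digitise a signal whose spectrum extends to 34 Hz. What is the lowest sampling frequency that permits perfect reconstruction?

68 Hz

Nyquist rate = 2 × 34 Hz = 68 Hz.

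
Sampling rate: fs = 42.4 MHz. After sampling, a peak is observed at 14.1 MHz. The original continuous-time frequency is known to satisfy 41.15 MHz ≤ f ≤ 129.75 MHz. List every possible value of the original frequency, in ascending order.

56.5 MHz, 70.7 MHz, 98.9 MHz, 113.1 MHz

Frequencies that alias to 14.1 MHz are k·fs ± 14.1 MHz for integer k ≥ 0.
k=0: 14.1 MHz.
k=1: 28.3 MHz, 56.5 MHz.
k=2: 70.7 MHz, 98.9 MHz.
k=3: 113.1 MHz, 141.3 MHz.
k=4: 155.5 MHz, 183.7 MHz.
Within [41.15 MHz, 129.75 MHz]: 56.5 MHz, 70.7 MHz, 98.9 MHz, 113.1 MHz.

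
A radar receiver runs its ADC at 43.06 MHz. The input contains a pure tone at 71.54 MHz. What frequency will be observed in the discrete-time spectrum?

71.54 MHz mod fs = 28.48 MHz.
28.48 MHz > fs/2 = 21.53 MHz, folds to fs − 28.48 MHz = 14.58 MHz.

14.58 MHz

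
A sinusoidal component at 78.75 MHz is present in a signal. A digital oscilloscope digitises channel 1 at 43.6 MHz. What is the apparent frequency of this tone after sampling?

78.75 MHz mod fs = 35.15 MHz.
35.15 MHz > fs/2 = 21.8 MHz, folds to fs − 35.15 MHz = 8.45 MHz.

8.45 MHz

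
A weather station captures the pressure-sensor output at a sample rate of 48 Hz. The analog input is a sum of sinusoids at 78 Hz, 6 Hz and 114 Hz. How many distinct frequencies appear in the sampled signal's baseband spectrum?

2

fs/2 = 24 Hz.
78 Hz mod fs = 30 Hz.
30 Hz > fs/2 = 24 Hz, folds to fs − 30 Hz = 18 Hz.
6 Hz ≤ fs/2 = 24 Hz, passes unchanged.
114 Hz mod fs = 18 Hz.
18 Hz ≤ fs/2 = 24 Hz, appears at 18 Hz.
Distinct values: {6 Hz, 18 Hz} → 2.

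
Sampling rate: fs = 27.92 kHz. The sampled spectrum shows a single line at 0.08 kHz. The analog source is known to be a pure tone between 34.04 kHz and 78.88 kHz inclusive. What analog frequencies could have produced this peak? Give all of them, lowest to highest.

55.76 kHz, 55.92 kHz

Frequencies that alias to 0.08 kHz are k·fs ± 0.08 kHz for integer k ≥ 0.
k=0: 0.08 kHz.
k=1: 27.84 kHz, 28 kHz.
k=2: 55.76 kHz, 55.92 kHz.
k=3: 83.68 kHz, 83.84 kHz.
Within [34.04 kHz, 78.88 kHz]: 55.76 kHz, 55.92 kHz.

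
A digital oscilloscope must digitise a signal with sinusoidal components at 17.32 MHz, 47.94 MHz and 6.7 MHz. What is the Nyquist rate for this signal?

95.88 MHz

Highest-frequency component: 47.94 MHz.
Nyquist rate = 2 × 47.94 MHz = 95.88 MHz.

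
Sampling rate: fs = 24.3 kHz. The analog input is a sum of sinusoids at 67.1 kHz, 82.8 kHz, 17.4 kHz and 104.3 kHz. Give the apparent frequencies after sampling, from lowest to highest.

fs/2 = 12.15 kHz.
67.1 kHz mod fs = 18.5 kHz.
18.5 kHz > fs/2 = 12.15 kHz, folds to fs − 18.5 kHz = 5.8 kHz.
82.8 kHz mod fs = 9.9 kHz.
9.9 kHz ≤ fs/2 = 12.15 kHz, appears at 9.9 kHz.
17.4 kHz > fs/2 = 12.15 kHz, folds to fs − 17.4 kHz = 6.9 kHz.
104.3 kHz mod fs = 7.1 kHz.
7.1 kHz ≤ fs/2 = 12.15 kHz, appears at 7.1 kHz.
Distinct values: {5.8 kHz, 6.9 kHz, 7.1 kHz, 9.9 kHz}.

5.8 kHz, 6.9 kHz, 7.1 kHz, 9.9 kHz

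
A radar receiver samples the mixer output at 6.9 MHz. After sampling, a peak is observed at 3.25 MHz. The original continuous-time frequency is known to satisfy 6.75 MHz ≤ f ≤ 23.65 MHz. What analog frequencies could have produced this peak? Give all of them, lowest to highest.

10.15 MHz, 10.55 MHz, 17.05 MHz, 17.45 MHz

Frequencies that alias to 3.25 MHz are k·fs ± 3.25 MHz for integer k ≥ 0.
k=0: 3.25 MHz.
k=1: 3.65 MHz, 10.15 MHz.
k=2: 10.55 MHz, 17.05 MHz.
k=3: 17.45 MHz, 23.95 MHz.
k=4: 24.35 MHz, 30.85 MHz.
Within [6.75 MHz, 23.65 MHz]: 10.15 MHz, 10.55 MHz, 17.05 MHz, 17.45 MHz.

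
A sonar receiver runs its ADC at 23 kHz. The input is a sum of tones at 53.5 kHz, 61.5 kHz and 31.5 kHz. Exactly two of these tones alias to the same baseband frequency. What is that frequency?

fs/2 = 11.5 kHz.
53.5 kHz mod fs = 7.5 kHz.
7.5 kHz ≤ fs/2 = 11.5 kHz, appears at 7.5 kHz.
61.5 kHz mod fs = 15.5 kHz.
15.5 kHz > fs/2 = 11.5 kHz, folds to fs − 15.5 kHz = 7.5 kHz.
31.5 kHz mod fs = 8.5 kHz.
8.5 kHz ≤ fs/2 = 11.5 kHz, appears at 8.5 kHz.
53.5 kHz and 61.5 kHz both map to 7.5 kHz.

7.5 kHz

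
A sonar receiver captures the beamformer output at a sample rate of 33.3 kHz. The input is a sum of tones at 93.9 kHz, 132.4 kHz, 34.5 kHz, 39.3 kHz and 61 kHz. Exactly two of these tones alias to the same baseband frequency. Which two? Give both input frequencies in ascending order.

fs/2 = 16.65 kHz.
93.9 kHz mod fs = 27.3 kHz.
27.3 kHz > fs/2 = 16.65 kHz, folds to fs − 27.3 kHz = 6 kHz.
132.4 kHz mod fs = 32.5 kHz.
32.5 kHz > fs/2 = 16.65 kHz, folds to fs − 32.5 kHz = 0.8 kHz.
34.5 kHz mod fs = 1.2 kHz.
1.2 kHz ≤ fs/2 = 16.65 kHz, appears at 1.2 kHz.
39.3 kHz mod fs = 6 kHz.
6 kHz ≤ fs/2 = 16.65 kHz, appears at 6 kHz.
61 kHz mod fs = 27.7 kHz.
27.7 kHz > fs/2 = 16.65 kHz, folds to fs − 27.7 kHz = 5.6 kHz.
39.3 kHz and 93.9 kHz both map to 6 kHz.

39.3 kHz, 93.9 kHz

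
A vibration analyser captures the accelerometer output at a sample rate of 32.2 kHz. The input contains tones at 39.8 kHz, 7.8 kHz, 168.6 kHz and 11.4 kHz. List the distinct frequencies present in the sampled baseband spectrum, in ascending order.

7.6 kHz, 7.8 kHz, 11.4 kHz

fs/2 = 16.1 kHz.
39.8 kHz mod fs = 7.6 kHz.
7.6 kHz ≤ fs/2 = 16.1 kHz, appears at 7.6 kHz.
7.8 kHz ≤ fs/2 = 16.1 kHz, passes unchanged.
168.6 kHz mod fs = 7.6 kHz.
7.6 kHz ≤ fs/2 = 16.1 kHz, appears at 7.6 kHz.
11.4 kHz ≤ fs/2 = 16.1 kHz, passes unchanged.
Distinct values: {7.6 kHz, 7.8 kHz, 11.4 kHz}.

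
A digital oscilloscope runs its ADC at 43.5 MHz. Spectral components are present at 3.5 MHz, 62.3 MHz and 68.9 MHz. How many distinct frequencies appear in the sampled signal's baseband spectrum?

fs/2 = 21.75 MHz.
3.5 MHz ≤ fs/2 = 21.75 MHz, passes unchanged.
62.3 MHz mod fs = 18.8 MHz.
18.8 MHz ≤ fs/2 = 21.75 MHz, appears at 18.8 MHz.
68.9 MHz mod fs = 25.4 MHz.
25.4 MHz > fs/2 = 21.75 MHz, folds to fs − 25.4 MHz = 18.1 MHz.
Distinct values: {3.5 MHz, 18.1 MHz, 18.8 MHz} → 3.

3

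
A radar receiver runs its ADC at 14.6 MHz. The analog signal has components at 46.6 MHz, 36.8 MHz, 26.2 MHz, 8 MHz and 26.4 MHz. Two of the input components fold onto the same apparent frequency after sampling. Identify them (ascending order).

fs/2 = 7.3 MHz.
46.6 MHz mod fs = 2.8 MHz.
2.8 MHz ≤ fs/2 = 7.3 MHz, appears at 2.8 MHz.
36.8 MHz mod fs = 7.6 MHz.
7.6 MHz > fs/2 = 7.3 MHz, folds to fs − 7.6 MHz = 7 MHz.
26.2 MHz mod fs = 11.6 MHz.
11.6 MHz > fs/2 = 7.3 MHz, folds to fs − 11.6 MHz = 3 MHz.
8 MHz > fs/2 = 7.3 MHz, folds to fs − 8 MHz = 6.6 MHz.
26.4 MHz mod fs = 11.8 MHz.
11.8 MHz > fs/2 = 7.3 MHz, folds to fs − 11.8 MHz = 2.8 MHz.
26.4 MHz and 46.6 MHz both map to 2.8 MHz.

26.4 MHz, 46.6 MHz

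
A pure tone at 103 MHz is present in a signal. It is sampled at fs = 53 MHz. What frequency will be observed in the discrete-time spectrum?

103 MHz mod fs = 50 MHz.
50 MHz > fs/2 = 26.5 MHz, folds to fs − 50 MHz = 3 MHz.

3 MHz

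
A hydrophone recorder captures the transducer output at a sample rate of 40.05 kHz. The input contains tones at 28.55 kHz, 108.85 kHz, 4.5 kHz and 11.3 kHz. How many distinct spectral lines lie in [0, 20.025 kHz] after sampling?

3

fs/2 = 20.025 kHz.
28.55 kHz > fs/2 = 20.025 kHz, folds to fs − 28.55 kHz = 11.5 kHz.
108.85 kHz mod fs = 28.75 kHz.
28.75 kHz > fs/2 = 20.025 kHz, folds to fs − 28.75 kHz = 11.3 kHz.
4.5 kHz ≤ fs/2 = 20.025 kHz, passes unchanged.
11.3 kHz ≤ fs/2 = 20.025 kHz, passes unchanged.
Distinct values: {4.5 kHz, 11.3 kHz, 11.5 kHz} → 3.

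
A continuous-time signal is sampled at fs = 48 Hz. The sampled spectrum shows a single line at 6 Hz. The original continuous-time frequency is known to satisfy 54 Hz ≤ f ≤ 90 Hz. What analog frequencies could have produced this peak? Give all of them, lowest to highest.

54 Hz, 90 Hz

Frequencies that alias to 6 Hz are k·fs ± 6 Hz for integer k ≥ 0.
k=0: 6 Hz.
k=1: 42 Hz, 54 Hz.
k=2: 90 Hz, 102 Hz.
k=3: 138 Hz, 150 Hz.
Within [54 Hz, 90 Hz]: 54 Hz, 90 Hz.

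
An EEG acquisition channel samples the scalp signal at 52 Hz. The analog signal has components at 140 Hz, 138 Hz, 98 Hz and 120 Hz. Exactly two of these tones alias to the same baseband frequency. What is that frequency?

16 Hz

fs/2 = 26 Hz.
140 Hz mod fs = 36 Hz.
36 Hz > fs/2 = 26 Hz, folds to fs − 36 Hz = 16 Hz.
138 Hz mod fs = 34 Hz.
34 Hz > fs/2 = 26 Hz, folds to fs − 34 Hz = 18 Hz.
98 Hz mod fs = 46 Hz.
46 Hz > fs/2 = 26 Hz, folds to fs − 46 Hz = 6 Hz.
120 Hz mod fs = 16 Hz.
16 Hz ≤ fs/2 = 26 Hz, appears at 16 Hz.
120 Hz and 140 Hz both map to 16 Hz.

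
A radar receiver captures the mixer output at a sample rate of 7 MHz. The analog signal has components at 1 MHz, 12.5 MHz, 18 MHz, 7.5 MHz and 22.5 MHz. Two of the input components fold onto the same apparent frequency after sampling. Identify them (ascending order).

12.5 MHz, 22.5 MHz

fs/2 = 3.5 MHz.
1 MHz ≤ fs/2 = 3.5 MHz, passes unchanged.
12.5 MHz mod fs = 5.5 MHz.
5.5 MHz > fs/2 = 3.5 MHz, folds to fs − 5.5 MHz = 1.5 MHz.
18 MHz mod fs = 4 MHz.
4 MHz > fs/2 = 3.5 MHz, folds to fs − 4 MHz = 3 MHz.
7.5 MHz mod fs = 0.5 MHz.
0.5 MHz ≤ fs/2 = 3.5 MHz, appears at 0.5 MHz.
22.5 MHz mod fs = 1.5 MHz.
1.5 MHz ≤ fs/2 = 3.5 MHz, appears at 1.5 MHz.
12.5 MHz and 22.5 MHz both map to 1.5 MHz.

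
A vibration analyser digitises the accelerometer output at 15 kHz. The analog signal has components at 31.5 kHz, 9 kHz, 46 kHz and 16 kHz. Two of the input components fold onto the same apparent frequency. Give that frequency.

fs/2 = 7.5 kHz.
31.5 kHz mod fs = 1.5 kHz.
1.5 kHz ≤ fs/2 = 7.5 kHz, appears at 1.5 kHz.
9 kHz > fs/2 = 7.5 kHz, folds to fs − 9 kHz = 6 kHz.
46 kHz mod fs = 1 kHz.
1 kHz ≤ fs/2 = 7.5 kHz, appears at 1 kHz.
16 kHz mod fs = 1 kHz.
1 kHz ≤ fs/2 = 7.5 kHz, appears at 1 kHz.
16 kHz and 46 kHz both map to 1 kHz.

1 kHz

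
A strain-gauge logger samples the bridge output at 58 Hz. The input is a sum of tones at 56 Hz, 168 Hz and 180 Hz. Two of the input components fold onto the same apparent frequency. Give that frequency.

fs/2 = 29 Hz.
56 Hz > fs/2 = 29 Hz, folds to fs − 56 Hz = 2 Hz.
168 Hz mod fs = 52 Hz.
52 Hz > fs/2 = 29 Hz, folds to fs − 52 Hz = 6 Hz.
180 Hz mod fs = 6 Hz.
6 Hz ≤ fs/2 = 29 Hz, appears at 6 Hz.
168 Hz and 180 Hz both map to 6 Hz.

6 Hz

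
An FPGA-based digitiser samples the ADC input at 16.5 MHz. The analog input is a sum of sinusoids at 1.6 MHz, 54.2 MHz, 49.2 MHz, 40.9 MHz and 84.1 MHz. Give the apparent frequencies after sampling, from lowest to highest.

fs/2 = 8.25 MHz.
1.6 MHz ≤ fs/2 = 8.25 MHz, passes unchanged.
54.2 MHz mod fs = 4.7 MHz.
4.7 MHz ≤ fs/2 = 8.25 MHz, appears at 4.7 MHz.
49.2 MHz mod fs = 16.2 MHz.
16.2 MHz > fs/2 = 8.25 MHz, folds to fs − 16.2 MHz = 0.3 MHz.
40.9 MHz mod fs = 7.9 MHz.
7.9 MHz ≤ fs/2 = 8.25 MHz, appears at 7.9 MHz.
84.1 MHz mod fs = 1.6 MHz.
1.6 MHz ≤ fs/2 = 8.25 MHz, appears at 1.6 MHz.
Distinct values: {0.3 MHz, 1.6 MHz, 4.7 MHz, 7.9 MHz}.

0.3 MHz, 1.6 MHz, 4.7 MHz, 7.9 MHz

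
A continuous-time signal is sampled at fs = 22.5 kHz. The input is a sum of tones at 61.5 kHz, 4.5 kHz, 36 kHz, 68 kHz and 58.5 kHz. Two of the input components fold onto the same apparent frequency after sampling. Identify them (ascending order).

36 kHz, 58.5 kHz

fs/2 = 11.25 kHz.
61.5 kHz mod fs = 16.5 kHz.
16.5 kHz > fs/2 = 11.25 kHz, folds to fs − 16.5 kHz = 6 kHz.
4.5 kHz ≤ fs/2 = 11.25 kHz, passes unchanged.
36 kHz mod fs = 13.5 kHz.
13.5 kHz > fs/2 = 11.25 kHz, folds to fs − 13.5 kHz = 9 kHz.
68 kHz mod fs = 0.5 kHz.
0.5 kHz ≤ fs/2 = 11.25 kHz, appears at 0.5 kHz.
58.5 kHz mod fs = 13.5 kHz.
13.5 kHz > fs/2 = 11.25 kHz, folds to fs − 13.5 kHz = 9 kHz.
36 kHz and 58.5 kHz both map to 9 kHz.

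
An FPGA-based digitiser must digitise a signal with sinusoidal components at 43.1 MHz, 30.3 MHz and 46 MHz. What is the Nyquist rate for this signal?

Highest-frequency component: 46 MHz.
Nyquist rate = 2 × 46 MHz = 92 MHz.

92 MHz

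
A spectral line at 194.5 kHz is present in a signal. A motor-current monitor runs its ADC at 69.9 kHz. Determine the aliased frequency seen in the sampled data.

194.5 kHz mod fs = 54.7 kHz.
54.7 kHz > fs/2 = 34.95 kHz, folds to fs − 54.7 kHz = 15.2 kHz.

15.2 kHz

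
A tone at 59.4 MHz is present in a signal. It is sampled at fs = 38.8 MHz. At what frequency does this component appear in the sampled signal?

59.4 MHz mod fs = 20.6 MHz.
20.6 MHz > fs/2 = 19.4 MHz, folds to fs − 20.6 MHz = 18.2 MHz.

18.2 MHz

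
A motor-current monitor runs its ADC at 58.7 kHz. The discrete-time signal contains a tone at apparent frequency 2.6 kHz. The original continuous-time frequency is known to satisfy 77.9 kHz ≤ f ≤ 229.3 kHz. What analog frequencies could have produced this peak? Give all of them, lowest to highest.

114.8 kHz, 120 kHz, 173.5 kHz, 178.7 kHz

Frequencies that alias to 2.6 kHz are k·fs ± 2.6 kHz for integer k ≥ 0.
k=0: 2.6 kHz.
k=1: 56.1 kHz, 61.3 kHz.
k=2: 114.8 kHz, 120 kHz.
k=3: 173.5 kHz, 178.7 kHz.
k=4: 232.2 kHz, 237.4 kHz.
Within [77.9 kHz, 229.3 kHz]: 114.8 kHz, 120 kHz, 173.5 kHz, 178.7 kHz.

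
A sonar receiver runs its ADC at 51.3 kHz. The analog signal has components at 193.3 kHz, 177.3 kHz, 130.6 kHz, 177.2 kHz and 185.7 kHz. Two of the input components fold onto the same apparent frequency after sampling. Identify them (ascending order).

fs/2 = 25.65 kHz.
193.3 kHz mod fs = 39.4 kHz.
39.4 kHz > fs/2 = 25.65 kHz, folds to fs − 39.4 kHz = 11.9 kHz.
177.3 kHz mod fs = 23.4 kHz.
23.4 kHz ≤ fs/2 = 25.65 kHz, appears at 23.4 kHz.
130.6 kHz mod fs = 28 kHz.
28 kHz > fs/2 = 25.65 kHz, folds to fs − 28 kHz = 23.3 kHz.
177.2 kHz mod fs = 23.3 kHz.
23.3 kHz ≤ fs/2 = 25.65 kHz, appears at 23.3 kHz.
185.7 kHz mod fs = 31.8 kHz.
31.8 kHz > fs/2 = 25.65 kHz, folds to fs − 31.8 kHz = 19.5 kHz.
130.6 kHz and 177.2 kHz both map to 23.3 kHz.

130.6 kHz, 177.2 kHz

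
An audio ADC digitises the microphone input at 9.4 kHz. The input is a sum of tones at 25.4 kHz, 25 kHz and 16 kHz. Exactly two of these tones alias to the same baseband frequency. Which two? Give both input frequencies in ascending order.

16 kHz, 25.4 kHz

fs/2 = 4.7 kHz.
25.4 kHz mod fs = 6.6 kHz.
6.6 kHz > fs/2 = 4.7 kHz, folds to fs − 6.6 kHz = 2.8 kHz.
25 kHz mod fs = 6.2 kHz.
6.2 kHz > fs/2 = 4.7 kHz, folds to fs − 6.2 kHz = 3.2 kHz.
16 kHz mod fs = 6.6 kHz.
6.6 kHz > fs/2 = 4.7 kHz, folds to fs − 6.6 kHz = 2.8 kHz.
16 kHz and 25.4 kHz both map to 2.8 kHz.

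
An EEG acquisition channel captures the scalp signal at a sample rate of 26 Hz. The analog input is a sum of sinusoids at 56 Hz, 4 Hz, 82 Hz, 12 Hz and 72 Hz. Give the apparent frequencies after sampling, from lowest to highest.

fs/2 = 13 Hz.
56 Hz mod fs = 4 Hz.
4 Hz ≤ fs/2 = 13 Hz, appears at 4 Hz.
4 Hz ≤ fs/2 = 13 Hz, passes unchanged.
82 Hz mod fs = 4 Hz.
4 Hz ≤ fs/2 = 13 Hz, appears at 4 Hz.
12 Hz ≤ fs/2 = 13 Hz, passes unchanged.
72 Hz mod fs = 20 Hz.
20 Hz > fs/2 = 13 Hz, folds to fs − 20 Hz = 6 Hz.
Distinct values: {4 Hz, 6 Hz, 12 Hz}.

4 Hz, 6 Hz, 12 Hz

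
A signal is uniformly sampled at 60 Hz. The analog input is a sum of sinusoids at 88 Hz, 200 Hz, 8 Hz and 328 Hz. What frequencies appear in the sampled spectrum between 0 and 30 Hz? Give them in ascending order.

fs/2 = 30 Hz.
88 Hz mod fs = 28 Hz.
28 Hz ≤ fs/2 = 30 Hz, appears at 28 Hz.
200 Hz mod fs = 20 Hz.
20 Hz ≤ fs/2 = 30 Hz, appears at 20 Hz.
8 Hz ≤ fs/2 = 30 Hz, passes unchanged.
328 Hz mod fs = 28 Hz.
28 Hz ≤ fs/2 = 30 Hz, appears at 28 Hz.
Distinct values: {8 Hz, 20 Hz, 28 Hz}.

8 Hz, 20 Hz, 28 Hz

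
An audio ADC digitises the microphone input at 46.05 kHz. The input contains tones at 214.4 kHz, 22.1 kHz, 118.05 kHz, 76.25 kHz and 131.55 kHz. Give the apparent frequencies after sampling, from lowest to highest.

fs/2 = 23.025 kHz.
214.4 kHz mod fs = 30.2 kHz.
30.2 kHz > fs/2 = 23.025 kHz, folds to fs − 30.2 kHz = 15.85 kHz.
22.1 kHz ≤ fs/2 = 23.025 kHz, passes unchanged.
118.05 kHz mod fs = 25.95 kHz.
25.95 kHz > fs/2 = 23.025 kHz, folds to fs − 25.95 kHz = 20.1 kHz.
76.25 kHz mod fs = 30.2 kHz.
30.2 kHz > fs/2 = 23.025 kHz, folds to fs − 30.2 kHz = 15.85 kHz.
131.55 kHz mod fs = 39.45 kHz.
39.45 kHz > fs/2 = 23.025 kHz, folds to fs − 39.45 kHz = 6.6 kHz.
Distinct values: {6.6 kHz, 15.85 kHz, 20.1 kHz, 22.1 kHz}.

6.6 kHz, 15.85 kHz, 20.1 kHz, 22.1 kHz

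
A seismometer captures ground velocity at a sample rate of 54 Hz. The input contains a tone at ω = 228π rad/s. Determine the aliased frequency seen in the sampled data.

6 Hz

ω = 228π rad/s → f = ω/(2π) = 114 Hz.
114 Hz mod fs = 6 Hz.
6 Hz ≤ fs/2 = 27 Hz, appears at 6 Hz.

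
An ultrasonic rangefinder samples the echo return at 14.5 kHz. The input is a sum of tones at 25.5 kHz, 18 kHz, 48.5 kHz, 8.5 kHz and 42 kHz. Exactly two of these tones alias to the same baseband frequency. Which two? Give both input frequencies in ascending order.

18 kHz, 25.5 kHz

fs/2 = 7.25 kHz.
25.5 kHz mod fs = 11 kHz.
11 kHz > fs/2 = 7.25 kHz, folds to fs − 11 kHz = 3.5 kHz.
18 kHz mod fs = 3.5 kHz.
3.5 kHz ≤ fs/2 = 7.25 kHz, appears at 3.5 kHz.
48.5 kHz mod fs = 5 kHz.
5 kHz ≤ fs/2 = 7.25 kHz, appears at 5 kHz.
8.5 kHz > fs/2 = 7.25 kHz, folds to fs − 8.5 kHz = 6 kHz.
42 kHz mod fs = 13 kHz.
13 kHz > fs/2 = 7.25 kHz, folds to fs − 13 kHz = 1.5 kHz.
18 kHz and 25.5 kHz both map to 3.5 kHz.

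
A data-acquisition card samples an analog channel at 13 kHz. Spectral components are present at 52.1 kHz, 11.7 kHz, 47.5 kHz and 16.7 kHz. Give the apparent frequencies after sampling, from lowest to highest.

fs/2 = 6.5 kHz.
52.1 kHz mod fs = 0.1 kHz.
0.1 kHz ≤ fs/2 = 6.5 kHz, appears at 0.1 kHz.
11.7 kHz > fs/2 = 6.5 kHz, folds to fs − 11.7 kHz = 1.3 kHz.
47.5 kHz mod fs = 8.5 kHz.
8.5 kHz > fs/2 = 6.5 kHz, folds to fs − 8.5 kHz = 4.5 kHz.
16.7 kHz mod fs = 3.7 kHz.
3.7 kHz ≤ fs/2 = 6.5 kHz, appears at 3.7 kHz.
Distinct values: {0.1 kHz, 1.3 kHz, 3.7 kHz, 4.5 kHz}.

0.1 kHz, 1.3 kHz, 3.7 kHz, 4.5 kHz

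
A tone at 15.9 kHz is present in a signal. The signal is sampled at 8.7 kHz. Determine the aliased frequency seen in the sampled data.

1.5 kHz

15.9 kHz mod fs = 7.2 kHz.
7.2 kHz > fs/2 = 4.35 kHz, folds to fs − 7.2 kHz = 1.5 kHz.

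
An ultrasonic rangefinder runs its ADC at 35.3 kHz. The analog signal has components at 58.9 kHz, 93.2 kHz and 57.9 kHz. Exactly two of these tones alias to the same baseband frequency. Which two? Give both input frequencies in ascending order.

fs/2 = 17.65 kHz.
58.9 kHz mod fs = 23.6 kHz.
23.6 kHz > fs/2 = 17.65 kHz, folds to fs − 23.6 kHz = 11.7 kHz.
93.2 kHz mod fs = 22.6 kHz.
22.6 kHz > fs/2 = 17.65 kHz, folds to fs − 22.6 kHz = 12.7 kHz.
57.9 kHz mod fs = 22.6 kHz.
22.6 kHz > fs/2 = 17.65 kHz, folds to fs − 22.6 kHz = 12.7 kHz.
57.9 kHz and 93.2 kHz both map to 12.7 kHz.

57.9 kHz, 93.2 kHz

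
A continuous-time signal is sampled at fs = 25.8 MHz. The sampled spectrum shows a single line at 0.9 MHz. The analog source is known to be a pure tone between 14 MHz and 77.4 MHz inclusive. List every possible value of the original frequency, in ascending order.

24.9 MHz, 26.7 MHz, 50.7 MHz, 52.5 MHz, 76.5 MHz

Frequencies that alias to 0.9 MHz are k·fs ± 0.9 MHz for integer k ≥ 0.
k=0: 0.9 MHz.
k=1: 24.9 MHz, 26.7 MHz.
k=2: 50.7 MHz, 52.5 MHz.
k=3: 76.5 MHz, 78.3 MHz.
k=4: 102.3 MHz, 104.1 MHz.
Within [14 MHz, 77.4 MHz]: 24.9 MHz, 26.7 MHz, 50.7 MHz, 52.5 MHz, 76.5 MHz.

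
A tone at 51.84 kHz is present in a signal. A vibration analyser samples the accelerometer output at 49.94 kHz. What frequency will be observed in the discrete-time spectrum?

1.9 kHz

51.84 kHz mod fs = 1.9 kHz.
1.9 kHz ≤ fs/2 = 24.97 kHz, appears at 1.9 kHz.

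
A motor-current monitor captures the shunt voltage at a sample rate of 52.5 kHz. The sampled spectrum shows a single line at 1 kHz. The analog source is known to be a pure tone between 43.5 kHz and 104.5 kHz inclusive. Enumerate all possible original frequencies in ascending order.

Frequencies that alias to 1 kHz are k·fs ± 1 kHz for integer k ≥ 0.
k=0: 1 kHz.
k=1: 51.5 kHz, 53.5 kHz.
k=2: 104 kHz, 106 kHz.
k=3: 156.5 kHz, 158.5 kHz.
Within [43.5 kHz, 104.5 kHz]: 51.5 kHz, 53.5 kHz, 104 kHz.

51.5 kHz, 53.5 kHz, 104 kHz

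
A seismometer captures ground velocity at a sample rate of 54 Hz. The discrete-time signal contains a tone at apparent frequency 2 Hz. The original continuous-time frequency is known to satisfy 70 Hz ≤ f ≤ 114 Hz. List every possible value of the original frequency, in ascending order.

Frequencies that alias to 2 Hz are k·fs ± 2 Hz for integer k ≥ 0.
k=0: 2 Hz.
k=1: 52 Hz, 56 Hz.
k=2: 106 Hz, 110 Hz.
k=3: 160 Hz, 164 Hz.
Within [70 Hz, 114 Hz]: 106 Hz, 110 Hz.

106 Hz, 110 Hz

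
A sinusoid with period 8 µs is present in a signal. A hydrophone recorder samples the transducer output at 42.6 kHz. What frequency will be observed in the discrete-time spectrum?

T = 8 µs → f = 1/T = 125 kHz.
125 kHz mod fs = 39.8 kHz.
39.8 kHz > fs/2 = 21.3 kHz, folds to fs − 39.8 kHz = 2.8 kHz.

2.8 kHz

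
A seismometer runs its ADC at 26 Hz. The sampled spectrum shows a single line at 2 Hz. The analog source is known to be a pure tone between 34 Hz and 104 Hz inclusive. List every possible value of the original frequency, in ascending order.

Frequencies that alias to 2 Hz are k·fs ± 2 Hz for integer k ≥ 0.
k=0: 2 Hz.
k=1: 24 Hz, 28 Hz.
k=2: 50 Hz, 54 Hz.
k=3: 76 Hz, 80 Hz.
k=4: 102 Hz, 106 Hz.
k=5: 128 Hz, 132 Hz.
Within [34 Hz, 104 Hz]: 50 Hz, 54 Hz, 76 Hz, 80 Hz, 102 Hz.

50 Hz, 54 Hz, 76 Hz, 80 Hz, 102 Hz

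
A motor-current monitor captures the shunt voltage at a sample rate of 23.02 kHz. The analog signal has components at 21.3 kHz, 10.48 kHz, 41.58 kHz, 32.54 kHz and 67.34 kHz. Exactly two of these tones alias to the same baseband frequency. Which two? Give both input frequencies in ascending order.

21.3 kHz, 67.34 kHz

fs/2 = 11.51 kHz.
21.3 kHz > fs/2 = 11.51 kHz, folds to fs − 21.3 kHz = 1.72 kHz.
10.48 kHz ≤ fs/2 = 11.51 kHz, passes unchanged.
41.58 kHz mod fs = 18.56 kHz.
18.56 kHz > fs/2 = 11.51 kHz, folds to fs − 18.56 kHz = 4.46 kHz.
32.54 kHz mod fs = 9.52 kHz.
9.52 kHz ≤ fs/2 = 11.51 kHz, appears at 9.52 kHz.
67.34 kHz mod fs = 21.3 kHz.
21.3 kHz > fs/2 = 11.51 kHz, folds to fs − 21.3 kHz = 1.72 kHz.
21.3 kHz and 67.34 kHz both map to 1.72 kHz.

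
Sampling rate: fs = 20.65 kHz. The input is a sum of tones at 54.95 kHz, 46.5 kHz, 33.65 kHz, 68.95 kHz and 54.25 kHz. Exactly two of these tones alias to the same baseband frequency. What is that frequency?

7 kHz

fs/2 = 10.325 kHz.
54.95 kHz mod fs = 13.65 kHz.
13.65 kHz > fs/2 = 10.325 kHz, folds to fs − 13.65 kHz = 7 kHz.
46.5 kHz mod fs = 5.2 kHz.
5.2 kHz ≤ fs/2 = 10.325 kHz, appears at 5.2 kHz.
33.65 kHz mod fs = 13 kHz.
13 kHz > fs/2 = 10.325 kHz, folds to fs − 13 kHz = 7.65 kHz.
68.95 kHz mod fs = 7 kHz.
7 kHz ≤ fs/2 = 10.325 kHz, appears at 7 kHz.
54.25 kHz mod fs = 12.95 kHz.
12.95 kHz > fs/2 = 10.325 kHz, folds to fs − 12.95 kHz = 7.7 kHz.
54.95 kHz and 68.95 kHz both map to 7 kHz.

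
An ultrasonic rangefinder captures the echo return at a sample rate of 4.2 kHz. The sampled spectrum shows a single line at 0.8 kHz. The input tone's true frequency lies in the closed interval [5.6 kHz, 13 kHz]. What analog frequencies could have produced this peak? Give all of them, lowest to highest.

7.6 kHz, 9.2 kHz, 11.8 kHz

Frequencies that alias to 0.8 kHz are k·fs ± 0.8 kHz for integer k ≥ 0.
k=0: 0.8 kHz.
k=1: 3.4 kHz, 5 kHz.
k=2: 7.6 kHz, 9.2 kHz.
k=3: 11.8 kHz, 13.4 kHz.
k=4: 16 kHz, 17.6 kHz.
Within [5.6 kHz, 13 kHz]: 7.6 kHz, 9.2 kHz, 11.8 kHz.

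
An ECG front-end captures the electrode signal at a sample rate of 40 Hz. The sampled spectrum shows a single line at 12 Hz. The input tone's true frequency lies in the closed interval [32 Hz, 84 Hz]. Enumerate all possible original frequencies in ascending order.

Frequencies that alias to 12 Hz are k·fs ± 12 Hz for integer k ≥ 0.
k=0: 12 Hz.
k=1: 28 Hz, 52 Hz.
k=2: 68 Hz, 92 Hz.
k=3: 108 Hz, 132 Hz.
Within [32 Hz, 84 Hz]: 52 Hz, 68 Hz.

52 Hz, 68 Hz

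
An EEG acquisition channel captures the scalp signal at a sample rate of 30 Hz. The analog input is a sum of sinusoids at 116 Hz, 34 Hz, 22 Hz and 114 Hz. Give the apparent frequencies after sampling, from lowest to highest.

fs/2 = 15 Hz.
116 Hz mod fs = 26 Hz.
26 Hz > fs/2 = 15 Hz, folds to fs − 26 Hz = 4 Hz.
34 Hz mod fs = 4 Hz.
4 Hz ≤ fs/2 = 15 Hz, appears at 4 Hz.
22 Hz > fs/2 = 15 Hz, folds to fs − 22 Hz = 8 Hz.
114 Hz mod fs = 24 Hz.
24 Hz > fs/2 = 15 Hz, folds to fs − 24 Hz = 6 Hz.
Distinct values: {4 Hz, 6 Hz, 8 Hz}.

4 Hz, 6 Hz, 8 Hz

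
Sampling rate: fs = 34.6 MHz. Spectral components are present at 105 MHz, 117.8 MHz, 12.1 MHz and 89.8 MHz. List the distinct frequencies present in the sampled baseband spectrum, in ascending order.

fs/2 = 17.3 MHz.
105 MHz mod fs = 1.2 MHz.
1.2 MHz ≤ fs/2 = 17.3 MHz, appears at 1.2 MHz.
117.8 MHz mod fs = 14 MHz.
14 MHz ≤ fs/2 = 17.3 MHz, appears at 14 MHz.
12.1 MHz ≤ fs/2 = 17.3 MHz, passes unchanged.
89.8 MHz mod fs = 20.6 MHz.
20.6 MHz > fs/2 = 17.3 MHz, folds to fs − 20.6 MHz = 14 MHz.
Distinct values: {1.2 MHz, 12.1 MHz, 14 MHz}.

1.2 MHz, 12.1 MHz, 14 MHz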